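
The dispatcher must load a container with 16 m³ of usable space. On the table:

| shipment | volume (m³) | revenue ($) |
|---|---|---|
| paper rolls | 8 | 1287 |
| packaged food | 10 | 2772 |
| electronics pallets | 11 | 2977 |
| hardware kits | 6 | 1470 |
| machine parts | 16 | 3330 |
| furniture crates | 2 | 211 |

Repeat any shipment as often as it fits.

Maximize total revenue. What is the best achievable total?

4242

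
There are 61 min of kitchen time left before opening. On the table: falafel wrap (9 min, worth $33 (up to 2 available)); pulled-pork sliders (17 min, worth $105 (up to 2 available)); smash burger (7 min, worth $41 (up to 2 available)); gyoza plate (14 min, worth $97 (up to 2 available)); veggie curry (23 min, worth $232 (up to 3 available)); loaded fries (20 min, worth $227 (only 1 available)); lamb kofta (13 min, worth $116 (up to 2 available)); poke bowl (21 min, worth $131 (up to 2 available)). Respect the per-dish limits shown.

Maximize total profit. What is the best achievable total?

580

By profit per min: loaded fries 11.35, veggie curry 10.09, lamb kofta 8.92 lead.
Greedy by ratio would take veggie curry + loaded fries + lamb kofta: 56 min used, total 575.
The 20 min tied up in loaded fries is better spent on veggie curry — total rises to 580 (59 min).
The spare 2 min is too small for any remaining dish, and no exchange beats 580.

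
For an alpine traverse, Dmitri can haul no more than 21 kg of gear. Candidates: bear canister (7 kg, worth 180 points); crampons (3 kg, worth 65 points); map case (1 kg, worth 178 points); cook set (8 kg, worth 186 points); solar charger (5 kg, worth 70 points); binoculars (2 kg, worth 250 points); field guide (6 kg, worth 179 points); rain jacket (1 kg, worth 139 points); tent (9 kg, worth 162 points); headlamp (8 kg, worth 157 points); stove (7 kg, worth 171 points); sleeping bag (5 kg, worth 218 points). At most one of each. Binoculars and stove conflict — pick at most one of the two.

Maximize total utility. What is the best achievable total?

A density-first pass picks crampons + map case + binoculars + field guide + rain jacket + sleeping bag — 1029 at 18 kg.
Dropping field guide frees 6 kg; slotting in cook set (8 kg) lifts the total to 1036 at 20 kg.

1036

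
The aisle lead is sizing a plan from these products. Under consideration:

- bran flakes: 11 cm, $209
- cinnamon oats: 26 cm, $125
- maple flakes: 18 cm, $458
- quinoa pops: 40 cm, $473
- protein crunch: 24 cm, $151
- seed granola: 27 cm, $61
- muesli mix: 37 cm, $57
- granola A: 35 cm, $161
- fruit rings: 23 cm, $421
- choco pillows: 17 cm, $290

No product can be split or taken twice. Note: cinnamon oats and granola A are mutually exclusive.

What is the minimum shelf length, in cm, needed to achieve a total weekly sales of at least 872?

41

Look for the lowest-shelf combination reaching 872.
Taking maple flakes + fruit rings gives 879 (≥ 872) for 41 cm.
Any bundle with less than 41 cm falls short of 872.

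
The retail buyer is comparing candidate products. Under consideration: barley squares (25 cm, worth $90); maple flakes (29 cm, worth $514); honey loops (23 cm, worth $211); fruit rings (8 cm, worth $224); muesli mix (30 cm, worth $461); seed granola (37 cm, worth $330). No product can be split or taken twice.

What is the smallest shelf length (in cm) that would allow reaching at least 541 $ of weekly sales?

Look for the lowest-shelf combination reaching 541.
Taking maple flakes + fruit rings gives 738 (≥ 541) for 37 cm.
Any bundle with less than 37 cm falls short of 541.

37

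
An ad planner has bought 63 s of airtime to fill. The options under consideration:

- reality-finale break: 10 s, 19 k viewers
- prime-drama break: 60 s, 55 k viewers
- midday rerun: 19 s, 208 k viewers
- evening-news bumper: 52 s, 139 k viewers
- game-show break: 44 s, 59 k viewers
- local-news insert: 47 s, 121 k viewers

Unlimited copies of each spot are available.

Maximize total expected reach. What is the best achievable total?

624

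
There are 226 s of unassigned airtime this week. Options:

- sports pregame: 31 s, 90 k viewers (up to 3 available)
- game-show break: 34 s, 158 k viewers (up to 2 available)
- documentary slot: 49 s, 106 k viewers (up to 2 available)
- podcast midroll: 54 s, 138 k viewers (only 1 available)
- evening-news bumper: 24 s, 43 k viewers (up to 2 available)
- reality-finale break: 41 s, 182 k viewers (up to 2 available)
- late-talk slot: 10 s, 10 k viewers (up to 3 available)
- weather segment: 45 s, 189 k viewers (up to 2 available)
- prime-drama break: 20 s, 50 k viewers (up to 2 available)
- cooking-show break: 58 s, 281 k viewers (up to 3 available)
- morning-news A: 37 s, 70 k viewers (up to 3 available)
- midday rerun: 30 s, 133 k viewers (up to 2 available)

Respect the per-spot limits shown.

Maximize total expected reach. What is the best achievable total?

1060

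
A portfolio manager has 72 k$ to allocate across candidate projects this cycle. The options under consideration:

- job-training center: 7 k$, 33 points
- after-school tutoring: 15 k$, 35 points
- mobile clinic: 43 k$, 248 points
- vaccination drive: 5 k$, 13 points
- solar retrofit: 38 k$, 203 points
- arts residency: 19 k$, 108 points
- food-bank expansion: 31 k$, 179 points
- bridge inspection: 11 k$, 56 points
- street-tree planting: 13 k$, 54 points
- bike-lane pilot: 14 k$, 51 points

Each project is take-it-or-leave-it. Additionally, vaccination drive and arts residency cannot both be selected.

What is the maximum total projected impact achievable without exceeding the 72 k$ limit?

Ranking by ratio (projected impact/k$): food-bank expansion 5.77, mobile clinic 5.77, arts residency 5.68.
A density-first pass picks job-training center + arts residency + food-bank expansion + bridge inspection — 376 at 68 k$.
Replace food-bank expansion and bridge inspection with mobile clinic: the trade gains 13 net, giving 389 at 69 k$.
That's the maximum — no feasible swap from here does better than 389.

389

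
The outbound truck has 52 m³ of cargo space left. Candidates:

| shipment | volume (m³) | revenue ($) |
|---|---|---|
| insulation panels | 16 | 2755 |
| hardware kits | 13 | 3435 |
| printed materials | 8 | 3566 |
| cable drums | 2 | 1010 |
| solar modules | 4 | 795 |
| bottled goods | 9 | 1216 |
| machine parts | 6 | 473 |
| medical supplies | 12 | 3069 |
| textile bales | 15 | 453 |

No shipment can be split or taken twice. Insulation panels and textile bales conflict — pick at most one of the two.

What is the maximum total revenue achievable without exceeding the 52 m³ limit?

13835

Greedy by ratio would take hardware kits + printed materials + cable drums + solar modules + bottled goods + medical supplies: 48 m³ used, total 13091.
The 13 m³ tied up in solar modules and bottled goods is better spent on insulation panels — total rises to 13835 (51 m³).
The closest alternative, hardware kits + printed materials + cable drums + solar modules + bottled goods + medical supplies, reaches only 13091.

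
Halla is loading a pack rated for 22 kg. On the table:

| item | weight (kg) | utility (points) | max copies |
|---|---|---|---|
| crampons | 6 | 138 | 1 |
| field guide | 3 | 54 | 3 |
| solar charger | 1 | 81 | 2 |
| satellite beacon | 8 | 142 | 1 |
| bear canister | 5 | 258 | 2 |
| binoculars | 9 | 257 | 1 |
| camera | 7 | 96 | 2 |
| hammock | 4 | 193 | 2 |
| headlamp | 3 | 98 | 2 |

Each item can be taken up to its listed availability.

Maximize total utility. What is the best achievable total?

1081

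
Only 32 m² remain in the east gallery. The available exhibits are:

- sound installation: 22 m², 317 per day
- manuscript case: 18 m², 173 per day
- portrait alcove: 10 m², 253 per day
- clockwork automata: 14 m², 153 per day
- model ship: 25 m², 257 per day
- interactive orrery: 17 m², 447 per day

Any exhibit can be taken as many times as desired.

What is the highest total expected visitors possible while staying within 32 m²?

759

Filling by ratio: portrait alcove + interactive orrery for 700, with 5 m² left unused.
Replace interactive orrery with 2×portrait alcove: the trade gains 59 net, giving 759 at 30 m².
Nothing else within 32 m² beats 759.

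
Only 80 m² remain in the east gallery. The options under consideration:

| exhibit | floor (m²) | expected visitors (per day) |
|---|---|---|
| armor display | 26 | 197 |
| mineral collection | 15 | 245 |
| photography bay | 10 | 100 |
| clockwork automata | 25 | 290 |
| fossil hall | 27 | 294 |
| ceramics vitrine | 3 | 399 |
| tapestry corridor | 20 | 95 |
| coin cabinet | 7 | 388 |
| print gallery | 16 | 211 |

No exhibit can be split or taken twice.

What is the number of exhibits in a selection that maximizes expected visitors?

The maximum expected visitors within 80 m² is 1637.
mineral collection + photography bay + fossil hall + ceramics vitrine + coin cabinet + print gallery hits 1637 at 78 m².
All optima have 6 exhibits.

6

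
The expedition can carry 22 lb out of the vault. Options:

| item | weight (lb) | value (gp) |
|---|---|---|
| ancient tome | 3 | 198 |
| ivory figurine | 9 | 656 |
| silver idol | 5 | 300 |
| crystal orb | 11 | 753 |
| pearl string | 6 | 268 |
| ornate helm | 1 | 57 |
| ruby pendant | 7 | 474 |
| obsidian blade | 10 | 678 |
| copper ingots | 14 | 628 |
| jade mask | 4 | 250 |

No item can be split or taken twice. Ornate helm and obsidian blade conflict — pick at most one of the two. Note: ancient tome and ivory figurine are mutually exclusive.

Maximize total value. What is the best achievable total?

By value per lb: ivory figurine 72.89, crystal orb 68.45, obsidian blade 67.80 lead.
Greedy by ratio would take ivory figurine + crystal orb + ornate helm: 21 lb used, total 1466.
The 11 lb tied up in crystal orb is better spent on silver idol + ruby pendant — total rises to 1487 (22 lb).

1487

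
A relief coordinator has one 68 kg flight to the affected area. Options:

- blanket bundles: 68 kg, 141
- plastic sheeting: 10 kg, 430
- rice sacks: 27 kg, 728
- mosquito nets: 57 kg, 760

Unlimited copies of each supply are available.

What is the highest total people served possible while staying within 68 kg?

Ranking by ratio (people served/kg): plastic sheeting 43.00, rice sacks 26.96, mosquito nets 13.33.
The ratio ordering already packs tightly: 6×plastic sheeting, 60 kg, 2580.
That's the maximum — no swap from here does better than 2580.

2580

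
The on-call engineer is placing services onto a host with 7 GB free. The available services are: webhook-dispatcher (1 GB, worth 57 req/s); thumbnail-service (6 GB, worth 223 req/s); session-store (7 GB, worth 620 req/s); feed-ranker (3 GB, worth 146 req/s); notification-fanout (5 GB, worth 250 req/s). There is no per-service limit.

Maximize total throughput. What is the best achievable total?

Density check — session-store 88.57, webhook-dispatcher 57.00, notification-fanout 50.00 are the best per GB.
The ratio ordering already packs tightly: session-store, 7 GB, 620.
No other feasible combination exceeds 620.

620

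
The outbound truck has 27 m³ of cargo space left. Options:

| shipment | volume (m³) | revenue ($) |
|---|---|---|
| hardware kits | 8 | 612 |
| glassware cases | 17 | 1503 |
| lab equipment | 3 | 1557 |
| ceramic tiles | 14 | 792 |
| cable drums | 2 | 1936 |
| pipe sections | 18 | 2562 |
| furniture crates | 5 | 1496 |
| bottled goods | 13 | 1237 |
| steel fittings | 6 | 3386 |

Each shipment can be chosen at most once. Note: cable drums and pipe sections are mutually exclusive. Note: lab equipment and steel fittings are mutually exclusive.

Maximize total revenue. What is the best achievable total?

8055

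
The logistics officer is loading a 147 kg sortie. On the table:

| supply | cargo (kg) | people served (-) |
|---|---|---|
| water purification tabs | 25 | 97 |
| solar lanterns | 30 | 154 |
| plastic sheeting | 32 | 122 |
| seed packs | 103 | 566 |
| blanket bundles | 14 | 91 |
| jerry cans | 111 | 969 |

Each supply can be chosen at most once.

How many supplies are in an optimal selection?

2

Best achievable people served is 1123.
solar lanterns + jerry cans hits 1123 at 141 kg.
Every optimal selection uses 2 supplies.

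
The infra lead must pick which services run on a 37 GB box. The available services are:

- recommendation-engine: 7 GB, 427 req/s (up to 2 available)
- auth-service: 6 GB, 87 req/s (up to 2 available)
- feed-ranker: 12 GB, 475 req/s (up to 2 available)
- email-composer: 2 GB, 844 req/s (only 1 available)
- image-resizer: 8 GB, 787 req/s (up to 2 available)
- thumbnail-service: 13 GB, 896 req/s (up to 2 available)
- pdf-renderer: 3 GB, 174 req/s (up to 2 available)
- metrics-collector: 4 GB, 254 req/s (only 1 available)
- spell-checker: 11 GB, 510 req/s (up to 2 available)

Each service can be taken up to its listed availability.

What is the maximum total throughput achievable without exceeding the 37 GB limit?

Filling by ratio: email-composer + 2×image-resizer + thumbnail-service + metrics-collector for 3568, with 2 GB left unused.
The 4 GB tied up in metrics-collector is better spent on 2×pdf-renderer — total rises to 3662 (37 GB).
Nothing else within 37 GB beats 3662.

3662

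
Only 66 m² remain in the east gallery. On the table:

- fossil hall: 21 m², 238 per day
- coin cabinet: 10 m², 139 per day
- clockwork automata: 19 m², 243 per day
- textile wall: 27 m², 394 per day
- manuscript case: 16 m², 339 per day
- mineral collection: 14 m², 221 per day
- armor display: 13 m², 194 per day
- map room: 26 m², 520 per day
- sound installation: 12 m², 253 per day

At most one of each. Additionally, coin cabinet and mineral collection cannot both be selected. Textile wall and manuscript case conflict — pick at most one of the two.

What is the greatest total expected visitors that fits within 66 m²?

1251

Taking coin cabinet + manuscript case + map room + sound installation: 64 m² used, 1251 in expected visitors.
Every other selection either busts 66 m² or breaks a pairing rule or fails to beat 1251.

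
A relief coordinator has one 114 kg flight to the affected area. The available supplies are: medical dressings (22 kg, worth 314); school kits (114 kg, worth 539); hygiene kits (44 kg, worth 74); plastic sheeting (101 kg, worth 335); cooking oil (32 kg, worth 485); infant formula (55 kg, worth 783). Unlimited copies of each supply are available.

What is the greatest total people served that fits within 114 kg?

1598

The ratio heuristic lands on 3×cooking oil (1455) but leaves 18 kg idle.
Dropping cooking oil frees 32 kg; slotting in 2×medical dressings (44 kg) lifts the total to 1598 at 108 kg.
Every other selection either busts 114 kg or fails to beat 1598.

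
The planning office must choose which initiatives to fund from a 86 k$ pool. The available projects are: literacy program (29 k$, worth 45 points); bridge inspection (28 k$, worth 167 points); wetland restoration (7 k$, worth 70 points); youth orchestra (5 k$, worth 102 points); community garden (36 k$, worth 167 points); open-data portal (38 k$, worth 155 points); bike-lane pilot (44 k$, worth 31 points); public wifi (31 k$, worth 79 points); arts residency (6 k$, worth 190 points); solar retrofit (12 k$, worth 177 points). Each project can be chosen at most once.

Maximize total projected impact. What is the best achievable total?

By projected impact per k$: arts residency 31.67, youth orchestra 20.40, solar retrofit 14.75, wetland restoration 10.00 lead.
A density-first pass picks bridge inspection + wetland restoration + youth orchestra + arts residency + solar retrofit — 706 at 58 k$.
Dropping wetland restoration frees 7 k$; slotting in public wifi (31 k$) lifts the total to 715 at 82 k$.

715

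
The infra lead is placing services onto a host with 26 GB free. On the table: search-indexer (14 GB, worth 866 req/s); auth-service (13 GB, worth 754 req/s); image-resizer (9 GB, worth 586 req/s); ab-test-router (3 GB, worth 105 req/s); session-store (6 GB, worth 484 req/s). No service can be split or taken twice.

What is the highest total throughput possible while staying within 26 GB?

1557

Taking the top-ratio services first gives image-resizer + ab-test-router + session-store for 1175 (18 GB).
Replace session-store with search-indexer: the trade gains 382 net, giving 1557 at 26 GB.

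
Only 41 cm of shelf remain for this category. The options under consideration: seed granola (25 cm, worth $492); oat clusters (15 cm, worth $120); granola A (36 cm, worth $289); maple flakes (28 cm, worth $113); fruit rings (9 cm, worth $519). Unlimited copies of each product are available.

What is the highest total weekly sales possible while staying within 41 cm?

2076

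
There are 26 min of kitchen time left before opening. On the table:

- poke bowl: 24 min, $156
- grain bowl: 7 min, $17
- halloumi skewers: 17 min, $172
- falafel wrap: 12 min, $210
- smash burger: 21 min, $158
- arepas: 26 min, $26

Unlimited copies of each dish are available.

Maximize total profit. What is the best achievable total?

2×falafel wrap uses 24 of the 26 min and totals 420.
Every other selection either busts 26 min or fails to beat 420.

420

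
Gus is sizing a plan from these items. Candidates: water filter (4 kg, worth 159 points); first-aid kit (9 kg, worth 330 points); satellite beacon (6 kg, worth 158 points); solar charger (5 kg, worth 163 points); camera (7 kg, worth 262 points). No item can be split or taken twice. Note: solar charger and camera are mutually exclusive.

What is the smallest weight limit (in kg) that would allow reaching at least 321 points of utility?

9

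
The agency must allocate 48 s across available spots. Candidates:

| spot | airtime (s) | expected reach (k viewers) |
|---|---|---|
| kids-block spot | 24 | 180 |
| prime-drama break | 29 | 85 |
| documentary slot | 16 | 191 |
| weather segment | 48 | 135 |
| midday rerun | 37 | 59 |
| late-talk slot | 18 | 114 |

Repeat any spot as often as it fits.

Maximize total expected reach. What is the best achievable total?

573

The ratio ordering already packs tightly: 3×documentary slot, 48 s, 573.
That's the maximum — no swap from here does better than 573.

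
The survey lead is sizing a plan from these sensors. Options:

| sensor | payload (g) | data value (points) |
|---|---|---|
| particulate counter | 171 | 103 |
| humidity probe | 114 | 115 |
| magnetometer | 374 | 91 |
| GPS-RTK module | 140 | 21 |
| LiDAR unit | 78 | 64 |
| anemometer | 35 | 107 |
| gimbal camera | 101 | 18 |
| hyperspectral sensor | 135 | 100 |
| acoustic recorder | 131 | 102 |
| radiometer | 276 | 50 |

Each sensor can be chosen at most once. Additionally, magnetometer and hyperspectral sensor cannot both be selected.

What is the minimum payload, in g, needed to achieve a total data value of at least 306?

Minimise g subject to total data value ≥ 306.
humidity probe + anemometer + acoustic recorder reaches 324 using 280 g.
Any bundle with less than 280 g falls short of 306.

280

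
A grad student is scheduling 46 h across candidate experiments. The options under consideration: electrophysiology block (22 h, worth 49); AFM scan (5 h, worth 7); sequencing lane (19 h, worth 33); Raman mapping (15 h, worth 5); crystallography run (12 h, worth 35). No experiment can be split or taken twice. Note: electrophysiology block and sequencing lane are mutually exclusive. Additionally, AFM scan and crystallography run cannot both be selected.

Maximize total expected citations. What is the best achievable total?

84

Ranking by ratio (expected citations/h): crystallography run 2.92, electrophysiology block 2.23, sequencing lane 1.74, AFM scan 1.40.
Electrophysiology block + crystallography run uses 34 of the 46 h and totals 84.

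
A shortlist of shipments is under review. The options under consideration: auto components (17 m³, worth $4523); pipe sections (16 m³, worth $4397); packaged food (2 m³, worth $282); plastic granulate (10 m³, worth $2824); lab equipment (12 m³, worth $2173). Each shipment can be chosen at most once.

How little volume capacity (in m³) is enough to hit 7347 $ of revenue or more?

27

Look for the lowest-volume combination reaching 7347.
auto components + plastic granulate: 7347 revenue at 27 m³.
Any bundle with less than 27 m³ falls short of 7347.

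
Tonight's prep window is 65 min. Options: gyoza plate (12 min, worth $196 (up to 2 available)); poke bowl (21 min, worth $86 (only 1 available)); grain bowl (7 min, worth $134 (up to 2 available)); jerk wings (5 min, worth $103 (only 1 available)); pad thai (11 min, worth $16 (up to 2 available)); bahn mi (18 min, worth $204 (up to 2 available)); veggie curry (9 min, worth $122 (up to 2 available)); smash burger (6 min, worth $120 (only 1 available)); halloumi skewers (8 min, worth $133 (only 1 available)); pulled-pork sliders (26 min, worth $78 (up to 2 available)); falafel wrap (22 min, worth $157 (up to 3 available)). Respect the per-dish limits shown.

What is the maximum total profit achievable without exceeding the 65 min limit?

1064

By profit per min: jerk wings 20.60, smash burger 20.00, grain bowl 19.14 lead.
A density-first pass picks 2×gyoza plate + 2×grain bowl + jerk wings + smash burger + halloumi skewers — 1016 at 57 min.
Dropping gyoza plate frees 12 min; slotting in 2×veggie curry (18 min) lifts the total to 1064 at 63 min.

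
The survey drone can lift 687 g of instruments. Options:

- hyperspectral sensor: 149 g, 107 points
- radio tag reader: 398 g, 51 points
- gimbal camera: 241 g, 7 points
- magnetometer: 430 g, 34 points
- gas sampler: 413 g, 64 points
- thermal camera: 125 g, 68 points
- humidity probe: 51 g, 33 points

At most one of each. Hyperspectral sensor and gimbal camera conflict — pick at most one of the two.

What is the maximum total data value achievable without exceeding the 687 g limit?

239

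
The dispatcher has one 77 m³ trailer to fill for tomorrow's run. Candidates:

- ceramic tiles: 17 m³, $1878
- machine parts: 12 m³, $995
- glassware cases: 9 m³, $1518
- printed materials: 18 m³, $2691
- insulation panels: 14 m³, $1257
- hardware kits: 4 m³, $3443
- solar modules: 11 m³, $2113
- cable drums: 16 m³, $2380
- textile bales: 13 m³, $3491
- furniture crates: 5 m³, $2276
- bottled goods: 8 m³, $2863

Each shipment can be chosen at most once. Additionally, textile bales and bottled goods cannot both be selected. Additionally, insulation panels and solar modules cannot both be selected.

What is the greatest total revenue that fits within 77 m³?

17912

Ranking by ratio (revenue/m³): hardware kits 860.75, furniture crates 455.20, bottled goods 357.88.
Glassware cases + printed materials + hardware kits + solar modules + cable drums + textile bales + furniture crates uses 76 of the 77 m³ and totals 17912.
The spare 1 m³ is too small for any remaining shipment, and no feasible exchange beats 17912.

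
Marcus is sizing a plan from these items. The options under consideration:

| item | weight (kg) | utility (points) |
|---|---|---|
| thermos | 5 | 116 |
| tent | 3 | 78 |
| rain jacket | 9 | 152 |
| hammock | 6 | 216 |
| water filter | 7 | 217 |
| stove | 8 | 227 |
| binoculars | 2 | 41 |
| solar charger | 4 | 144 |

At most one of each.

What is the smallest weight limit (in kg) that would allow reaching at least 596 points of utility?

19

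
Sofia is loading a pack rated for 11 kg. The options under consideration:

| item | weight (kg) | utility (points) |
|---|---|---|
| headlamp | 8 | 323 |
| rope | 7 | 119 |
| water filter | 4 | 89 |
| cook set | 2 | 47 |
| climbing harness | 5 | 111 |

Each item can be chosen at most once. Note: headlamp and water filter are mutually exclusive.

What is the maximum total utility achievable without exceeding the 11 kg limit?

Ranking by ratio (utility/kg): headlamp 40.38, cook set 23.50, water filter 22.25.
Best packing: headlamp + cook set — 10 kg, 370 total.
Runner-up headlamp tops out at 323.

370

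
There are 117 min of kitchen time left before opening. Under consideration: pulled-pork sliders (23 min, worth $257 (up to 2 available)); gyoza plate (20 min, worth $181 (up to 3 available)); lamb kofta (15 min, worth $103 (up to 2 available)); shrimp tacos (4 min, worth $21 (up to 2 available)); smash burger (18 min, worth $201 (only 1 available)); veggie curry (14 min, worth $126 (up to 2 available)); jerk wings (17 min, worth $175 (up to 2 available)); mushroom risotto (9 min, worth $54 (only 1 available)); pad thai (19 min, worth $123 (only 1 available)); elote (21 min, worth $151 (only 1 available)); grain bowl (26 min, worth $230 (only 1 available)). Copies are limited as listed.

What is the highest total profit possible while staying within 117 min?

1212

Ranking by ratio (profit/min): pulled-pork sliders 11.17, smash burger 11.17, jerk wings 10.29, gyoza plate 9.05.
2×pulled-pork sliders + shrimp tacos + smash burger + veggie curry + 2×jerk wings uses 116 of the 117 min and totals 1212.
The spare 1 min is too small for any remaining dish, and no exchange beats 1212.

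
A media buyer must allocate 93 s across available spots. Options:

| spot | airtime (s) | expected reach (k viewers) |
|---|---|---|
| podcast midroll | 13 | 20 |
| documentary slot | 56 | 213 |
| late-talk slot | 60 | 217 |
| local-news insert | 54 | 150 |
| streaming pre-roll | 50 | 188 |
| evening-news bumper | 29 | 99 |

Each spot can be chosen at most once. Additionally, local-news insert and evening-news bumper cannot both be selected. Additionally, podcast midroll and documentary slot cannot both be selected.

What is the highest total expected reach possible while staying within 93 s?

316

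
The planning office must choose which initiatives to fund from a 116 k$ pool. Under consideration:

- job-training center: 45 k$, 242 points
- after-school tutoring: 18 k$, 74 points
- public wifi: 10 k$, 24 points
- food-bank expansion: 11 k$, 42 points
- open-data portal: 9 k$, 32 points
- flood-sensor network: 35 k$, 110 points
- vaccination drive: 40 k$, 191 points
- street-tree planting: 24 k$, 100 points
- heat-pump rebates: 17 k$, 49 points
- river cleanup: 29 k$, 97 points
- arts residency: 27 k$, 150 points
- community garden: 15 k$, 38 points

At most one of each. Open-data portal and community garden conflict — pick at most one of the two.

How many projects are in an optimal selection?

3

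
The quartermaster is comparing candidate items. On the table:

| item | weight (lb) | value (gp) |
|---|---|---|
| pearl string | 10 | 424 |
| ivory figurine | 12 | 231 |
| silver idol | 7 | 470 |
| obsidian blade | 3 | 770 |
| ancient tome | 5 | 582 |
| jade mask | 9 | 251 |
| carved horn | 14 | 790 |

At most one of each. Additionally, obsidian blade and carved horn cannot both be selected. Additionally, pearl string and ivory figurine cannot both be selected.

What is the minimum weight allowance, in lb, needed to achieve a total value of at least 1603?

Need the lightest bundle worth ≥ 1603.
silver idol + obsidian blade + ancient tome: 1822 value at 15 lb.
No combination under 15 lb hits 1603.

15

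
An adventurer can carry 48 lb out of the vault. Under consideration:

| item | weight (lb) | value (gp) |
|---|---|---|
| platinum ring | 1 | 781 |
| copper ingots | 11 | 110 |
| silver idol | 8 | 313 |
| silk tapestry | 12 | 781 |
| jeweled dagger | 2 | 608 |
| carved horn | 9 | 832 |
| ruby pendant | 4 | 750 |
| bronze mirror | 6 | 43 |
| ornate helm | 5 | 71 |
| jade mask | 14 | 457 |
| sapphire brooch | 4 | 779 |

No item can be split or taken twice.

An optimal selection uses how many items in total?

7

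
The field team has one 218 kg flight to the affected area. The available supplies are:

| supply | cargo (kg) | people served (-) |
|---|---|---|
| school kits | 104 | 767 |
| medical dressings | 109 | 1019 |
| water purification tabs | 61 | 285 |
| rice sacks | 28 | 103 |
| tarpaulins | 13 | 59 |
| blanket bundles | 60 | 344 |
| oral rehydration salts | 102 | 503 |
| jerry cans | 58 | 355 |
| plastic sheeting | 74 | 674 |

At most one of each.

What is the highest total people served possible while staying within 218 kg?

By people served per kg: medical dressings 9.35, plastic sheeting 9.11, school kits 7.38 lead.
A density-first pass picks medical dressings + tarpaulins + plastic sheeting — 1752 at 196 kg.
The 13 kg tied up in tarpaulins is better spent on rice sacks — total rises to 1796 (211 kg).
Next best is school kits + medical dressings at 1786 (213 kg) — short by 10.

1796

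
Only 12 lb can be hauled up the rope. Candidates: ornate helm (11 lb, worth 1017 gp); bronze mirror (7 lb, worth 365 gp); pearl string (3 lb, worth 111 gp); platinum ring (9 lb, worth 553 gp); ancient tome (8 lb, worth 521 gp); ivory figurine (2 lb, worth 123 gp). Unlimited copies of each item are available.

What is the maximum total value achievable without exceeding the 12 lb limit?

Taking ornate helm: 11 lb used, 1017 in value.
The spare 1 lb is too small for any remaining item, and no exchange beats 1017.

1017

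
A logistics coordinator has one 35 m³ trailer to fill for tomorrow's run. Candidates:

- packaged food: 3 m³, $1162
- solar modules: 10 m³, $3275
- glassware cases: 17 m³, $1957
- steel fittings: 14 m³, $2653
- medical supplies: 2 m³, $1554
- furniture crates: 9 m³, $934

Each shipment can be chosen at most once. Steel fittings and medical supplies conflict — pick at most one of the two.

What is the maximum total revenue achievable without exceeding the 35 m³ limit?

By revenue per m³: medical supplies 777.00, packaged food 387.33, solar modules 327.50, steel fittings 189.50 lead.
Taking packaged food + solar modules + glassware cases + medical supplies: 32 m³ used, 7948 in revenue.
The closest alternative, packaged food + solar modules + steel fittings, reaches only 7090.

7948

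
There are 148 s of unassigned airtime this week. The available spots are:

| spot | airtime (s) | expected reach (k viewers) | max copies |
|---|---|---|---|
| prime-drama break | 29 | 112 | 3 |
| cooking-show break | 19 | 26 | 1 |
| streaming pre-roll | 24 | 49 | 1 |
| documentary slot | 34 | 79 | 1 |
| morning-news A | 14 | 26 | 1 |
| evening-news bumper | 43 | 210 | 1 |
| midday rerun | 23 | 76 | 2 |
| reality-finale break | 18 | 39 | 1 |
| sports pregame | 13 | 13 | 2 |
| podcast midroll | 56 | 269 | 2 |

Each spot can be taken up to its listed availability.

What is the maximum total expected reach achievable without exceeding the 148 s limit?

Taking the top-ratio spots first gives prime-drama break + evening-news bumper + reality-finale break + podcast midroll for 630 (146 s).
The 61 s tied up in evening-news bumper and reality-finale break is better spent on podcast midroll — total rises to 650 (141 s).
No other feasible combination exceeds 650.

650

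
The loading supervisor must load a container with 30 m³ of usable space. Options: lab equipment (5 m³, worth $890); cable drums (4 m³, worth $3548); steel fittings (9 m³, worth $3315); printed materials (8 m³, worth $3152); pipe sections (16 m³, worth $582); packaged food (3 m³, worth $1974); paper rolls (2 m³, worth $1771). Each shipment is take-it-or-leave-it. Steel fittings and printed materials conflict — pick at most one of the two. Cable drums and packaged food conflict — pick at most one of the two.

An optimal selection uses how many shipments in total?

Optimal total is 9524.
One optimal bundle: lab equipment + cable drums + steel fittings + paper rolls (20 m³).
Every optimal selection uses 4 shipments.

4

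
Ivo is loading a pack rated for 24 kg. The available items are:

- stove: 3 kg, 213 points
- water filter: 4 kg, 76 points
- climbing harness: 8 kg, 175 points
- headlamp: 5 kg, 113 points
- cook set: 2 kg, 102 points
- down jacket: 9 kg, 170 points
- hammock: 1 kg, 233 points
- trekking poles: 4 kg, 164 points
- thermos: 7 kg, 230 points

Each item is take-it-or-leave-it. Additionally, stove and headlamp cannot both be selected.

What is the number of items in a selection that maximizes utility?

6

The maximum utility within 24 kg is 1018.
One optimal bundle: stove + water filter + cook set + hammock + trekking poles + thermos (21 kg).
Any selection reaching 1018 contains exactly 6 items.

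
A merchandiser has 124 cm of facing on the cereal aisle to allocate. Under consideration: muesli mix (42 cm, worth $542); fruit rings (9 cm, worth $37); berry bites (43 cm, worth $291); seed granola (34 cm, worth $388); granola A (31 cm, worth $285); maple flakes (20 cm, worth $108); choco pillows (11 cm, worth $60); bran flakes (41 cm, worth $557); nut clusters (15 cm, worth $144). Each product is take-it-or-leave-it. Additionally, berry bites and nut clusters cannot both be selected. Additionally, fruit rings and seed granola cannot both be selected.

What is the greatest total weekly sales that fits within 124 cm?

1487

Density check — bran flakes 13.59, muesli mix 12.90, seed granola 11.41 are the best per cm.
Taking muesli mix + seed granola + bran flakes: 117 cm used, 1487 in weekly sales.
The closest alternative, muesli mix + fruit rings + granola A + bran flakes, reaches only 1421.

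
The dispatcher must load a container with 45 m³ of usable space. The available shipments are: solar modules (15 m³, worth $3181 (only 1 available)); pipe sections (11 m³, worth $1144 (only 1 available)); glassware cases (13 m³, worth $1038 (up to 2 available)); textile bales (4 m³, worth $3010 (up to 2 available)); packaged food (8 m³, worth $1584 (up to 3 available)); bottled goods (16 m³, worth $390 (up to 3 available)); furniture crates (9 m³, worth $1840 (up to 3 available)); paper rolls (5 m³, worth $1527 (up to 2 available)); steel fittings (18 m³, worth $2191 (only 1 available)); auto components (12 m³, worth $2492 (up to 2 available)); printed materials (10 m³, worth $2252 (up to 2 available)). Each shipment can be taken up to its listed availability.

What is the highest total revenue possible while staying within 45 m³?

Filling by ratio: 2×textile bales + 2×paper rolls + 2×printed materials for 13578, with 7 m³ left unused.
Dropping printed materials frees 10 m³; slotting in packaged food + furniture crates (17 m³) lifts the total to 14750 at 45 m³.

14750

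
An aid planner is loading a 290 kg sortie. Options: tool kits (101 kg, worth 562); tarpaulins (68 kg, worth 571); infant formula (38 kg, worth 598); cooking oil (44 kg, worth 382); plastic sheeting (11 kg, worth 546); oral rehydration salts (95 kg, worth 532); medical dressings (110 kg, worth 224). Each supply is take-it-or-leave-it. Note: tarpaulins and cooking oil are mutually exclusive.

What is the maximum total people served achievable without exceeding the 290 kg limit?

2620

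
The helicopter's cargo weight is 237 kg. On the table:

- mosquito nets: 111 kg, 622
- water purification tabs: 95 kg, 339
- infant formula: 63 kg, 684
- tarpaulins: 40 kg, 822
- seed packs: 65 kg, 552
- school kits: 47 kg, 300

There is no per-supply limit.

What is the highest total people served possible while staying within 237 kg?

5×tarpaulins uses 200 of the 237 kg and totals 4110.
No other feasible combination exceeds 4110.

4110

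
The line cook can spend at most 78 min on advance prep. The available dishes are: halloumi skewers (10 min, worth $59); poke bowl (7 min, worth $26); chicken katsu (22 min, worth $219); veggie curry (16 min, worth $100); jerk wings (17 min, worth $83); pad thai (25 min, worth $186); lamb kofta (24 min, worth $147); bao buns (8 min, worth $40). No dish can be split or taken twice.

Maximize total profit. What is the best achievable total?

578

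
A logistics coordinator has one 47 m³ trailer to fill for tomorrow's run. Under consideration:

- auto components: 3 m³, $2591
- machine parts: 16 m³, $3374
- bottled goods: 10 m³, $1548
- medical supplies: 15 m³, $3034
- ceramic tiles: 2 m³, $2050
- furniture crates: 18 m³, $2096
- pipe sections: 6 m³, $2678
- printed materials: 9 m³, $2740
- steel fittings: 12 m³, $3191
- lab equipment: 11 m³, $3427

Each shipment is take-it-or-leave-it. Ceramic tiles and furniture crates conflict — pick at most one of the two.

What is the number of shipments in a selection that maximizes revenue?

6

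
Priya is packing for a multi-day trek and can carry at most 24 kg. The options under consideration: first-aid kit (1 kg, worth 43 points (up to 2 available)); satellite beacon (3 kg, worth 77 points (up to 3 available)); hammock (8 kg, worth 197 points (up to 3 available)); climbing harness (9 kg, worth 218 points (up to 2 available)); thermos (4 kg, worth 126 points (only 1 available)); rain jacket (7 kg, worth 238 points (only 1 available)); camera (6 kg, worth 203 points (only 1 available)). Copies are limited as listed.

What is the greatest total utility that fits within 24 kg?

Ranking by ratio (utility/kg): first-aid kit 43.00, rain jacket 34.00, camera 33.83, thermos 31.50.
Filling by ratio: 2×first-aid kit + satellite beacon + thermos + rain jacket + camera for 730, with 2 kg left unused.
Replace first-aid kit with satellite beacon: the trade gains 34 net, giving 764 at 24 kg.
Every other selection either busts 24 kg or exceeds an availability limit or fails to beat 764.

764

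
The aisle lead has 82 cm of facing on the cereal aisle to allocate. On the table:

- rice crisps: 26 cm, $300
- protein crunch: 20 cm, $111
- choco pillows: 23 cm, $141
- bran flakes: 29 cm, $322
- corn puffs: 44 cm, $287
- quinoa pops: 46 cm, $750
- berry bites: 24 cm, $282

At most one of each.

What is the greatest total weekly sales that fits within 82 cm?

1072

Taking the top-ratio products first gives quinoa pops + berry bites for 1032 (70 cm).
The 24 cm tied up in berry bites is better spent on bran flakes — total rises to 1072 (75 cm).
That's the maximum — no swap from here does better than 1072.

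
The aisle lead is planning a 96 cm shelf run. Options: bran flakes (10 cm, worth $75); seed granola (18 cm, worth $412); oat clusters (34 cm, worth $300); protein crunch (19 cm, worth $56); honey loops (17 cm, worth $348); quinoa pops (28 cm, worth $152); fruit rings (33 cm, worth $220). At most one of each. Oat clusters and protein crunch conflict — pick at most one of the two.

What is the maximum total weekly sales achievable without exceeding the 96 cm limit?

Ranking by ratio (weekly sales/cm): seed granola 22.89, honey loops 20.47, oat clusters 8.82.
Best packing: bran flakes + seed granola + oat clusters + honey loops — 79 cm, 1135 total.

1135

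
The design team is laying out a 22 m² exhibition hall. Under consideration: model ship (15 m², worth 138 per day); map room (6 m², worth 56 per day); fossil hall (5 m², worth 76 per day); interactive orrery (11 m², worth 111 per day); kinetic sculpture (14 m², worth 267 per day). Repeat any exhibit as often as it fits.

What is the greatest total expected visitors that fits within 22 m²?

343

Best packing: fossil hall + kinetic sculpture — 19 m², 343 total.
Nothing else within 22 m² beats 343.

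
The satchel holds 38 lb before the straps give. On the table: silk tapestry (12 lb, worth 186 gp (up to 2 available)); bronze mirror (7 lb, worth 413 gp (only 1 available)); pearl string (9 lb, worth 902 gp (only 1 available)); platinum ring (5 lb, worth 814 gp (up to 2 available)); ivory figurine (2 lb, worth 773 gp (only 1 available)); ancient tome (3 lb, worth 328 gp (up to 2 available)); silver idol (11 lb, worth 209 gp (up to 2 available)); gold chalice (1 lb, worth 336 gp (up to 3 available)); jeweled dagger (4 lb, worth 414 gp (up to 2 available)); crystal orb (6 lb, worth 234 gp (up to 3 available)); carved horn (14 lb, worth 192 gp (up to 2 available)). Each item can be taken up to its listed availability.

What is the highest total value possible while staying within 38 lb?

5795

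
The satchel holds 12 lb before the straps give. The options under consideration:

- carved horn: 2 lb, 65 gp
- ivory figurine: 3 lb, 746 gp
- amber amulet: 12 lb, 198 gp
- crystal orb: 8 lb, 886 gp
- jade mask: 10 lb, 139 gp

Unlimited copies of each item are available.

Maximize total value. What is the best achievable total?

2984

Taking 4×ivory figurine: 12 lb used, 2984 in value.
That's the maximum — no swap from here does better than 2984.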